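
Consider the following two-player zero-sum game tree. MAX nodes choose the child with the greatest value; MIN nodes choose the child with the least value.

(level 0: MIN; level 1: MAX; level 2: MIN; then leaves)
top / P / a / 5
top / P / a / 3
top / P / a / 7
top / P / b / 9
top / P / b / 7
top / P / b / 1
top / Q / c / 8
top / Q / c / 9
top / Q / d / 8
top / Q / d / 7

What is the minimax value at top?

a (MIN): min(5, 3, 7) = 3
b (MIN): min(9, 7, 1) = 1
P (MAX): max(3, 1) = 3
c (MIN): min(8, 9) = 8
d (MIN): min(8, 7) = 7
Q (MAX): max(8, 7) = 8
top (MIN): min(3, 8) = 3

3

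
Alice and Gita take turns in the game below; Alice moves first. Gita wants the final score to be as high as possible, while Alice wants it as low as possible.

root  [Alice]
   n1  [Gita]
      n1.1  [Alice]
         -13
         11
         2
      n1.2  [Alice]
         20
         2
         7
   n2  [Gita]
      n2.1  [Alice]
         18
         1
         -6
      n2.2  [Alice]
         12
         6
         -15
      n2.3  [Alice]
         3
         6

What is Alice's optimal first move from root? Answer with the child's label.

n1.1 (Alice): min(-13, 11, 2) = -13
n1.2 (Alice): min(20, 2, 7) = 2
n1 (Gita): max(-13, 2) = 2
n2.1 (Alice): min(18, 1, -6) = -6
n2.2 (Alice): min(12, 6, -15) = -15
n2.3 (Alice): min(3, 6) = 3
n2 (Gita): max(-6, -15, 3) = 3
root (Alice): min(2, 3) = 2
Alice at root wants the lowest of {n1=2, n2=3}, so chooses n1.

n1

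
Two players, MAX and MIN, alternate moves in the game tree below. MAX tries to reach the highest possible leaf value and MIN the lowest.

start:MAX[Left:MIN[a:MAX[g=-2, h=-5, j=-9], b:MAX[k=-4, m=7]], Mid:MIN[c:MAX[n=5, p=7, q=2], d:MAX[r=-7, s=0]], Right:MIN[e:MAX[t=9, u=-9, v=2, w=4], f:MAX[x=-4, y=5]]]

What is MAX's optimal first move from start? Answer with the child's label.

Right

a (MAX): max(-2, -5, -9) = -2
b (MAX): max(-4, 7) = 7
Left (MIN): min(-2, 7) = -2
c (MAX): max(5, 7, 2) = 7
d (MAX): max(-7, 0) = 0
Mid (MIN): min(7, 0) = 0
e (MAX): max(9, -9, 2, 4) = 9
f (MAX): max(-4, 5) = 5
Right (MIN): min(9, 5) = 5
start (MAX): max(-2, 0, 5) = 5
MAX at start wants the highest of {Left=-2, Mid=0, Right=5}, so chooses Right.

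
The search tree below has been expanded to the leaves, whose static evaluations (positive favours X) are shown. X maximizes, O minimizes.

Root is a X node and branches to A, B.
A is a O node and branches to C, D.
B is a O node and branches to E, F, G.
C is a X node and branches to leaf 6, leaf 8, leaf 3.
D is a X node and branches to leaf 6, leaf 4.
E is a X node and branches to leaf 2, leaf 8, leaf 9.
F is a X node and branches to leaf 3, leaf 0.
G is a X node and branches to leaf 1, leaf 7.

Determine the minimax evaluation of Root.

C (X): max(6, 8, 3) = 8
D (X): max(6, 4) = 6
A (O): min(8, 6) = 6
E (X): max(2, 8, 9) = 9
F (X): max(3, 0) = 3
G (X): max(1, 7) = 7
B (O): min(9, 3, 7) = 3
Root (X): max(6, 3) = 6

6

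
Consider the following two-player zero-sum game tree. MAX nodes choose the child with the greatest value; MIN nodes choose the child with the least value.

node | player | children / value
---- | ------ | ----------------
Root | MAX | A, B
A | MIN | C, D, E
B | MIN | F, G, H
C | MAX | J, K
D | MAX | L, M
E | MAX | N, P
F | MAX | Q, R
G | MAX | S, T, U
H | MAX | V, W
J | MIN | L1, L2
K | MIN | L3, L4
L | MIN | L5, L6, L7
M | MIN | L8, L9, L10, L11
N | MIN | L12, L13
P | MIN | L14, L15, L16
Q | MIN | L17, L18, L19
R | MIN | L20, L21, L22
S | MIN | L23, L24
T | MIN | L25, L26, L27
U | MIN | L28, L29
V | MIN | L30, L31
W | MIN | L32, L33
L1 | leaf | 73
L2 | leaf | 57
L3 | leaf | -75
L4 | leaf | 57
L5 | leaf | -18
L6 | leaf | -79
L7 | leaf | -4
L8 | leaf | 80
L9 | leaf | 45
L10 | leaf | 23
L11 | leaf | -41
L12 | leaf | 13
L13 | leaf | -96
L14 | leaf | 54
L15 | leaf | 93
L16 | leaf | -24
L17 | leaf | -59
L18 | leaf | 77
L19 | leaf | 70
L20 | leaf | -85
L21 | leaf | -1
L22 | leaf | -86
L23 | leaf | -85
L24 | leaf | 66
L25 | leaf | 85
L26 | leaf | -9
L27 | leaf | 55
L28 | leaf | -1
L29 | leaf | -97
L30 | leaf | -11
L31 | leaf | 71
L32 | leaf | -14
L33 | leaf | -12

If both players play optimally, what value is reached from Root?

-41

J (MIN): min(73, 57) = 57
K (MIN): min(-75, 57) = -75
C (MAX): max(57, -75) = 57
L (MIN): min(-18, -79, -4) = -79
M (MIN): min(80, 45, 23, -41) = -41
D (MAX): max(-79, -41) = -41
N (MIN): min(13, -96) = -96
P (MIN): min(54, 93, -24) = -24
E (MAX): max(-96, -24) = -24
A (MIN): min(57, -41, -24) = -41
Q (MIN): min(-59, 77, 70) = -59
R (MIN): min(-85, -1, -86) = -86
F (MAX): max(-59, -86) = -59
S (MIN): min(-85, 66) = -85
T (MIN): min(85, -9, 55) = -9
U (MIN): min(-1, -97) = -97
G (MAX): max(-85, -9, -97) = -9
V (MIN): min(-11, 71) = -11
W (MIN): min(-14, -12) = -14
H (MAX): max(-11, -14) = -11
B (MIN): min(-59, -9, -11) = -59
Root (MAX): max(-41, -59) = -41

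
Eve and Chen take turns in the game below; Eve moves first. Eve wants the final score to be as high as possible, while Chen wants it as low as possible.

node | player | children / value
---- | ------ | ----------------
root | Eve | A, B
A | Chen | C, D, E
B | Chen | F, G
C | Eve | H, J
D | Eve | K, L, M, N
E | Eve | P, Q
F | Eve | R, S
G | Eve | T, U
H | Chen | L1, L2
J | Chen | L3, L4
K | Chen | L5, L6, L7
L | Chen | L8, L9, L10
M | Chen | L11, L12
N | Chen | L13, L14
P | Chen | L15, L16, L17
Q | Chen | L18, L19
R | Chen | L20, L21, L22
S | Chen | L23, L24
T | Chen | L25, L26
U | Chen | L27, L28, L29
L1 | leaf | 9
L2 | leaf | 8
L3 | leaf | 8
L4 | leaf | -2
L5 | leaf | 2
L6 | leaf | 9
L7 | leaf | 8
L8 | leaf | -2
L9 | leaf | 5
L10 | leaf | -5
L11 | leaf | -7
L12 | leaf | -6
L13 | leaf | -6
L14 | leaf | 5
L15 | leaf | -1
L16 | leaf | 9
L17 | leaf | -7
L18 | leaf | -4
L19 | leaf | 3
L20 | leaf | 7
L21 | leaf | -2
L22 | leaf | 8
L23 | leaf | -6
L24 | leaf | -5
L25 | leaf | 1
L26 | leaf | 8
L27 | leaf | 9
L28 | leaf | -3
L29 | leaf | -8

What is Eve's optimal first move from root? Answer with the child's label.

B

H (Chen): min(9, 8) = 8
J (Chen): min(8, -2) = -2
C (Eve): max(8, -2) = 8
K (Chen): min(2, 9, 8) = 2
L (Chen): min(-2, 5, -5) = -5
M (Chen): min(-7, -6) = -7
N (Chen): min(-6, 5) = -6
D (Eve): max(2, -5, -7, -6) = 2
P (Chen): min(-1, 9, -7) = -7
Q (Chen): min(-4, 3) = -4
E (Eve): max(-7, -4) = -4
A (Chen): min(8, 2, -4) = -4
R (Chen): min(7, -2, 8) = -2
S (Chen): min(-6, -5) = -6
F (Eve): max(-2, -6) = -2
T (Chen): min(1, 8) = 1
U (Chen): min(9, -3, -8) = -8
G (Eve): max(1, -8) = 1
B (Chen): min(-2, 1) = -2
root (Eve): max(-4, -2) = -2
Eve at root wants the highest of {A=-4, B=-2}, so chooses B.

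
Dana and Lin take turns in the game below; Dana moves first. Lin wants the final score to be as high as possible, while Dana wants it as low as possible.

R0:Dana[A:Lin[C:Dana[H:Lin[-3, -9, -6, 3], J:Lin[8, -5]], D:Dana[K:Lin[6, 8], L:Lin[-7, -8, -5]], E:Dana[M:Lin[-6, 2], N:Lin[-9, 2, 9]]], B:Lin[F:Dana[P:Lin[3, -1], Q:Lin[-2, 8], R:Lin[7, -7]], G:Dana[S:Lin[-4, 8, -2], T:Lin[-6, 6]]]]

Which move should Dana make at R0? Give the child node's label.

H (Lin): max(-3, -9, -6, 3) = 3
J (Lin): max(8, -5) = 8
C (Dana): min(3, 8) = 3
K (Lin): max(6, 8) = 8
L (Lin): max(-7, -8, -5) = -5
D (Dana): min(8, -5) = -5
M (Lin): max(-6, 2) = 2
N (Lin): max(-9, 2, 9) = 9
E (Dana): min(2, 9) = 2
A (Lin): max(3, -5, 2) = 3
P (Lin): max(3, -1) = 3
Q (Lin): max(-2, 8) = 8
R (Lin): max(7, -7) = 7
F (Dana): min(3, 8, 7) = 3
S (Lin): max(-4, 8, -2) = 8
T (Lin): max(-6, 6) = 6
G (Dana): min(8, 6) = 6
B (Lin): max(3, 6) = 6
R0 (Dana): min(3, 6) = 3
Dana at R0 wants the lowest of {A=3, B=6}, so chooses A.

A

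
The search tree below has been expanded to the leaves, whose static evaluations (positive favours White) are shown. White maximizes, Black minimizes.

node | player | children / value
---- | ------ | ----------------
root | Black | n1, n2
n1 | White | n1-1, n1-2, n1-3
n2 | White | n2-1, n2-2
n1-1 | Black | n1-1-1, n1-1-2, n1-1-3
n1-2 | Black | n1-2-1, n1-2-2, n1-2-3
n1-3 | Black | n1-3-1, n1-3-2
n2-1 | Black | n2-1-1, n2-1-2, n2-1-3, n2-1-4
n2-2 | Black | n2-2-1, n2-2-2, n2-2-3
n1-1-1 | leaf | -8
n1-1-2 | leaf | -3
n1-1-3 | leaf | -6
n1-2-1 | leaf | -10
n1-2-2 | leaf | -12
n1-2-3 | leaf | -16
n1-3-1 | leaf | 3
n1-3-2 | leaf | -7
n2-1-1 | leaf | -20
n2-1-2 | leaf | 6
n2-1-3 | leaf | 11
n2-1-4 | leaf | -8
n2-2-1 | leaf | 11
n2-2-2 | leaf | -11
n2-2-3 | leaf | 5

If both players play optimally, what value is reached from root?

n1-1 (Black): min(-8, -3, -6) = -8
n1-2 (Black): min(-10, -12, -16) = -16
n1-3 (Black): min(3, -7) = -7
n1 (White): max(-8, -16, -7) = -7
n2-1 (Black): min(-20, 6, 11, -8) = -20
n2-2 (Black): min(11, -11, 5) = -11
n2 (White): max(-20, -11) = -11
root (Black): min(-7, -11) = -11

-11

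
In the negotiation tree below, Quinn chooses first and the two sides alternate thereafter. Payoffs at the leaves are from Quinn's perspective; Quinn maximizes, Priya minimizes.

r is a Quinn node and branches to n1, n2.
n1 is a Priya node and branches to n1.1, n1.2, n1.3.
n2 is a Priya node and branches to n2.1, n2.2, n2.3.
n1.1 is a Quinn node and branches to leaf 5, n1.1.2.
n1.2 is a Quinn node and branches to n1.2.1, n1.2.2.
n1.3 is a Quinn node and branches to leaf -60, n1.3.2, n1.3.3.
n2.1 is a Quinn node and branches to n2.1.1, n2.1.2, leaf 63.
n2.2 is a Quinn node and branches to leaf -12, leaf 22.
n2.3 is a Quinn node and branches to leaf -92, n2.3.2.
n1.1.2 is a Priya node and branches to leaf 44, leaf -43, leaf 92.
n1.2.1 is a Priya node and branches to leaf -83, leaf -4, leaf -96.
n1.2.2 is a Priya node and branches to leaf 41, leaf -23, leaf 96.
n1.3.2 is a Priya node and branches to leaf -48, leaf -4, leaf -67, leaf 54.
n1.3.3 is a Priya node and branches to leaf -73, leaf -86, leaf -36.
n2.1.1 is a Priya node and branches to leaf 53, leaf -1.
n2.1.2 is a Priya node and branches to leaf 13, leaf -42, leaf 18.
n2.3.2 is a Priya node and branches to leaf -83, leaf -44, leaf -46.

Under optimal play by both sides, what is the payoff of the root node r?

n1.1.2 (Priya): min(44, -43, 92) = -43
n1.1 (Quinn): max(5, -43) = 5
n1.2.1 (Priya): min(-83, -4, -96) = -96
n1.2.2 (Priya): min(41, -23, 96) = -23
n1.2 (Quinn): max(-96, -23) = -23
n1.3.2 (Priya): min(-48, -4, -67, 54) = -67
n1.3.3 (Priya): min(-73, -86, -36) = -86
n1.3 (Quinn): max(-60, -67, -86) = -60
n1 (Priya): min(5, -23, -60) = -60
n2.1.1 (Priya): min(53, -1) = -1
n2.1.2 (Priya): min(13, -42, 18) = -42
n2.1 (Quinn): max(-1, -42, 63) = 63
n2.2 (Quinn): max(-12, 22) = 22
n2.3.2 (Priya): min(-83, -44, -46) = -83
n2.3 (Quinn): max(-92, -83) = -83
n2 (Priya): min(63, 22, -83) = -83
r (Quinn): max(-60, -83) = -60

-60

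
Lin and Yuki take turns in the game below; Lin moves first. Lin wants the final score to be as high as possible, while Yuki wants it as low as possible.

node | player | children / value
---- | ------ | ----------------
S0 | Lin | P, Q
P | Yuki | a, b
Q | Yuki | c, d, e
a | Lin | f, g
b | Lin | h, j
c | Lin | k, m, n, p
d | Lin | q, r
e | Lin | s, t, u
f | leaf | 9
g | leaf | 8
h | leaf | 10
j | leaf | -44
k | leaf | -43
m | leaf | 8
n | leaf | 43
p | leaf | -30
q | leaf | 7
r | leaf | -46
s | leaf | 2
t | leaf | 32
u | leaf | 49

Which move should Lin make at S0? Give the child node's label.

P

a (Lin): max(9, 8) = 9
b (Lin): max(10, -44) = 10
P (Yuki): min(9, 10) = 9
c (Lin): max(-43, 8, 43, -30) = 43
d (Lin): max(7, -46) = 7
e (Lin): max(2, 32, 49) = 49
Q (Yuki): min(43, 7, 49) = 7
S0 (Lin): max(9, 7) = 9
Lin at S0 wants the highest of {P=9, Q=7}, so chooses P.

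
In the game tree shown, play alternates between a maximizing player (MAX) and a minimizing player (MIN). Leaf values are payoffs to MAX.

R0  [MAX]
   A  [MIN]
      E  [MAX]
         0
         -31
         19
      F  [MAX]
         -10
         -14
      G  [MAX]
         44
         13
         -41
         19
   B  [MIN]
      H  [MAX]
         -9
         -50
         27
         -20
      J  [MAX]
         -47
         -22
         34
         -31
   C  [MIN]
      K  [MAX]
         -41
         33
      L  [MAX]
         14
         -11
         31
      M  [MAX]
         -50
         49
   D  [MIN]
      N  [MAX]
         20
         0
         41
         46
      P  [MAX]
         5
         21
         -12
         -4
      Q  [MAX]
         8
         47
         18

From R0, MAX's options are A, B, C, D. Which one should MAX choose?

C

E (MAX): max(0, -31, 19) = 19
F (MAX): max(-10, -14) = -10
G (MAX): max(44, 13, -41, 19) = 44
A (MIN): min(19, -10, 44) = -10
H (MAX): max(-9, -50, 27, -20) = 27
J (MAX): max(-47, -22, 34, -31) = 34
B (MIN): min(27, 34) = 27
K (MAX): max(-41, 33) = 33
L (MAX): max(14, -11, 31) = 31
M (MAX): max(-50, 49) = 49
C (MIN): min(33, 31, 49) = 31
N (MAX): max(20, 0, 41, 46) = 46
P (MAX): max(5, 21, -12, -4) = 21
Q (MAX): max(8, 47, 18) = 47
D (MIN): min(46, 21, 47) = 21
R0 (MAX): max(-10, 27, 31, 21) = 31
MAX at R0 wants the highest of {A=-10, B=27, C=31, D=21}, so chooses C.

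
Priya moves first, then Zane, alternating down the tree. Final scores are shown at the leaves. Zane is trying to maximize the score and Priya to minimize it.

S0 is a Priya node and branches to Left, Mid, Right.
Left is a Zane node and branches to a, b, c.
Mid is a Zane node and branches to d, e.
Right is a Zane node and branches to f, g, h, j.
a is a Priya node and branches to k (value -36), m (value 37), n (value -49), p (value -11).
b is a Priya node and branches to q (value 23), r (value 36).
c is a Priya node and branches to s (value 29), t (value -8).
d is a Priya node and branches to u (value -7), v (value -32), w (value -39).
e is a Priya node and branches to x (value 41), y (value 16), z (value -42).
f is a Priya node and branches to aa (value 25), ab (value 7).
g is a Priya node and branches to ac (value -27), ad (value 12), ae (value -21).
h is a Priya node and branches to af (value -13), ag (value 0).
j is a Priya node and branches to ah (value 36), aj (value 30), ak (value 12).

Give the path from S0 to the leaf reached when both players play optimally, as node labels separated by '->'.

a (Priya): min(-36, 37, -49, -11) = -49
b (Priya): min(23, 36) = 23
c (Priya): min(29, -8) = -8
Left (Zane): max(-49, 23, -8) = 23
d (Priya): min(-7, -32, -39) = -39
e (Priya): min(41, 16, -42) = -42
Mid (Zane): max(-39, -42) = -39
f (Priya): min(25, 7) = 7
g (Priya): min(-27, 12, -21) = -27
h (Priya): min(-13, 0) = -13
j (Priya): min(36, 30, 12) = 12
Right (Zane): max(7, -27, -13, 12) = 12
S0 (Priya): min(23, -39, 12) = -39
At S0, Priya picks Mid (lowest: -39).
At Mid, Zane picks d (highest: -39).
At d, Priya picks w (lowest: -39).
Terminal value -39.

S0 -> Mid -> d -> w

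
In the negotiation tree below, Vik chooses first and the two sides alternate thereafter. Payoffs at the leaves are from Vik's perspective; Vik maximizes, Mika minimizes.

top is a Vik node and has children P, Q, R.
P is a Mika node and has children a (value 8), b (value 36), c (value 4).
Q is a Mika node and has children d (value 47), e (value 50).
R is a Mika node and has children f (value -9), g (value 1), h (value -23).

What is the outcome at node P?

4

P (Mika): min(8, 36, 4) = 4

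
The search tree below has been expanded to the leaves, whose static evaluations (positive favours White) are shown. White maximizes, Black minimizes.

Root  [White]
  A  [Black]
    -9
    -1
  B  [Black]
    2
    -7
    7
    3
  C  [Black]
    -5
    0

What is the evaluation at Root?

A (Black): min(-9, -1) = -9
B (Black): min(2, -7, 7, 3) = -7
C (Black): min(-5, 0) = -5
Root (White): max(-9, -7, -5) = -5

-5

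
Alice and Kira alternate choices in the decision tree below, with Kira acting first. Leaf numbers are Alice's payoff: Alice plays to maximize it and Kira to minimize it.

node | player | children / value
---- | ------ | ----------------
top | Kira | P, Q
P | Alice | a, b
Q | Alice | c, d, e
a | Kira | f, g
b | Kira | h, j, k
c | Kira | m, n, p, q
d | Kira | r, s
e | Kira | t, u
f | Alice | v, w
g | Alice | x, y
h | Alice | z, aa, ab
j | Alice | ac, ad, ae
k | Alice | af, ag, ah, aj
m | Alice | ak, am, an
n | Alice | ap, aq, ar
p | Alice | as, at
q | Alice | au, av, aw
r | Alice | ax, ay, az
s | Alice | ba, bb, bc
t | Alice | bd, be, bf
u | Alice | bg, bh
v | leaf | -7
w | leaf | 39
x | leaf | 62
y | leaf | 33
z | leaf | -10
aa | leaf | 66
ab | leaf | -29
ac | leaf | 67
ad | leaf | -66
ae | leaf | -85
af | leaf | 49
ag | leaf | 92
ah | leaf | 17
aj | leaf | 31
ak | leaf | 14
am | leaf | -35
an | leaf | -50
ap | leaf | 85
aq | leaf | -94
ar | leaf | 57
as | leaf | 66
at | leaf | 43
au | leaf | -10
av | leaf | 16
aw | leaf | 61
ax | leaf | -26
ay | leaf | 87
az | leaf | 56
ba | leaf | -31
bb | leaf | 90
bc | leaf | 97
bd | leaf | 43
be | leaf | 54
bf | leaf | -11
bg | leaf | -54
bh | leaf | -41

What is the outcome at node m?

14

m (Alice): max(14, -35, -50) = 14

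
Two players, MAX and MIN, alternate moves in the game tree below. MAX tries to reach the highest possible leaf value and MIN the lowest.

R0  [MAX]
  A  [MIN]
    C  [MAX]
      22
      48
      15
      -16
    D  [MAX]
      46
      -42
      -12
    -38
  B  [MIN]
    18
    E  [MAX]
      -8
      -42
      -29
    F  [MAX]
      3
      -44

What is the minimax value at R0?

-8

C (MAX): max(22, 48, 15, -16) = 48
D (MAX): max(46, -42, -12) = 46
A (MIN): min(48, 46, -38) = -38
E (MAX): max(-8, -42, -29) = -8
F (MAX): max(3, -44) = 3
B (MIN): min(18, -8, 3) = -8
R0 (MAX): max(-38, -8) = -8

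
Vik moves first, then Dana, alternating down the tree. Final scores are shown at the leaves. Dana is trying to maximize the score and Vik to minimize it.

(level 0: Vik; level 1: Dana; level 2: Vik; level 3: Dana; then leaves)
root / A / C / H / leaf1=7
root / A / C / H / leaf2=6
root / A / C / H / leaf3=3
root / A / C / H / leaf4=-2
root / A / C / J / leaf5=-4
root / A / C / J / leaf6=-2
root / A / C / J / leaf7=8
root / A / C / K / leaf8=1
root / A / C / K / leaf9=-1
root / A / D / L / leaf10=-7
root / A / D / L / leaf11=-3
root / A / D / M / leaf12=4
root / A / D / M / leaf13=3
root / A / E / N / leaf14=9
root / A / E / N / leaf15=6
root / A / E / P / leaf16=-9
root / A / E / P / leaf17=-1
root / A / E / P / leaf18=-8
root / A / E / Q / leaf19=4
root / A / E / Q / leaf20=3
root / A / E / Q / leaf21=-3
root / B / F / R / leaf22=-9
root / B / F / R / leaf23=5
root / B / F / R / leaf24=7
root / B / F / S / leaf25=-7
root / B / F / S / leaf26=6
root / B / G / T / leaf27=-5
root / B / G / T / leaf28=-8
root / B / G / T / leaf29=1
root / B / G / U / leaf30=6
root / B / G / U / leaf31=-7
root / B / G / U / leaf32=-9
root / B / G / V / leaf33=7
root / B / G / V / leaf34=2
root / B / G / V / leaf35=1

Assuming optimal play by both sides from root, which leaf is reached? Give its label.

leaf8

H (Dana): max(7, 6, 3, -2) = 7
J (Dana): max(-4, -2, 8) = 8
K (Dana): max(1, -1) = 1
C (Vik): min(7, 8, 1) = 1
L (Dana): max(-7, -3) = -3
M (Dana): max(4, 3) = 4
D (Vik): min(-3, 4) = -3
N (Dana): max(9, 6) = 9
P (Dana): max(-9, -1, -8) = -1
Q (Dana): max(4, 3, -3) = 4
E (Vik): min(9, -1, 4) = -1
A (Dana): max(1, -3, -1) = 1
R (Dana): max(-9, 5, 7) = 7
S (Dana): max(-7, 6) = 6
F (Vik): min(7, 6) = 6
T (Dana): max(-5, -8, 1) = 1
U (Dana): max(6, -7, -9) = 6
V (Dana): max(7, 2, 1) = 7
G (Vik): min(1, 6, 7) = 1
B (Dana): max(6, 1) = 6
root (Vik): min(1, 6) = 1
At root, Vik picks A (lowest: 1).
At A, Dana picks C (highest: 1).
At C, Vik picks K (lowest: 1).
At K, Dana picks leaf8 (highest: 1).
Terminal value 1.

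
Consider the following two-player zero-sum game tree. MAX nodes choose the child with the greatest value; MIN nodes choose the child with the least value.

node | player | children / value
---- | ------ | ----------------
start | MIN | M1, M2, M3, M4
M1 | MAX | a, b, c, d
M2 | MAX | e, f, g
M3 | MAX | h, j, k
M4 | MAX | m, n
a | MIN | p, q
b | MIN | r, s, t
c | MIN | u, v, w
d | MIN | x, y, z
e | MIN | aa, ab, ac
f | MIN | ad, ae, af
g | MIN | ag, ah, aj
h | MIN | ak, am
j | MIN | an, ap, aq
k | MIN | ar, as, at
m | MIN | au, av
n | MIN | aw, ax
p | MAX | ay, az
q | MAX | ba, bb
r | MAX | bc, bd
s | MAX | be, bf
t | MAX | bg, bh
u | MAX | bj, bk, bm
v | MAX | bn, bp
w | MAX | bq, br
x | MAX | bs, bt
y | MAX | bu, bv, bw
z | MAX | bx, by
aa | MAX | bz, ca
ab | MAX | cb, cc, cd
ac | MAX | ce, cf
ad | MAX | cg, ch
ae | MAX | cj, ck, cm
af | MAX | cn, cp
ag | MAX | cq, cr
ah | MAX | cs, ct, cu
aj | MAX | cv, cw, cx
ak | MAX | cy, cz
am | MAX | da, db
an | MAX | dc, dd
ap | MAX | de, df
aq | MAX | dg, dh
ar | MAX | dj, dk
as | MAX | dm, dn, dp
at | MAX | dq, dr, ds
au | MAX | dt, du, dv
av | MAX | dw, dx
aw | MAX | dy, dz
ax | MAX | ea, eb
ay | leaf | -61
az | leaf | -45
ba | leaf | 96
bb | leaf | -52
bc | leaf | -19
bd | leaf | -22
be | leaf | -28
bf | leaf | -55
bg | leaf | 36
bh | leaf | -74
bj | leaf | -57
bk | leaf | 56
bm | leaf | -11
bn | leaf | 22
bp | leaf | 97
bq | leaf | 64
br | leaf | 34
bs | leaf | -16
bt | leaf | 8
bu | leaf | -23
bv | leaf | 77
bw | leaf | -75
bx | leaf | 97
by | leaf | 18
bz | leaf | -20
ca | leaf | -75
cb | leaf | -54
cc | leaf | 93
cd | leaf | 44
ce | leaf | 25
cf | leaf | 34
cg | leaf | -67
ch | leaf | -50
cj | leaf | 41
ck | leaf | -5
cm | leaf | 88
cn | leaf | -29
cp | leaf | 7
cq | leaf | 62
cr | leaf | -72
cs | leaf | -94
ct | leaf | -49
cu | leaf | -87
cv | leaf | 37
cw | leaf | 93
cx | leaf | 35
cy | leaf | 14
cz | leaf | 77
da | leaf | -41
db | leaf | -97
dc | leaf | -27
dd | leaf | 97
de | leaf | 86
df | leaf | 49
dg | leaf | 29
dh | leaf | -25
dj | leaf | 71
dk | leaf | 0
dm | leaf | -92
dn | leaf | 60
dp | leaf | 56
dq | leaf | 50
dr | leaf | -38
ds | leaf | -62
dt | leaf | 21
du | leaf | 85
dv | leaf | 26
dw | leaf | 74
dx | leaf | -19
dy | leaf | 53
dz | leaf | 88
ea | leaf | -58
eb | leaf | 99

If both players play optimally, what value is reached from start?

p (MAX): max(-61, -45) = -45
q (MAX): max(96, -52) = 96
a (MIN): min(-45, 96) = -45
r (MAX): max(-19, -22) = -19
s (MAX): max(-28, -55) = -28
t (MAX): max(36, -74) = 36
b (MIN): min(-19, -28, 36) = -28
u (MAX): max(-57, 56, -11) = 56
v (MAX): max(22, 97) = 97
w (MAX): max(64, 34) = 64
c (MIN): min(56, 97, 64) = 56
x (MAX): max(-16, 8) = 8
y (MAX): max(-23, 77, -75) = 77
z (MAX): max(97, 18) = 97
d (MIN): min(8, 77, 97) = 8
M1 (MAX): max(-45, -28, 56, 8) = 56
aa (MAX): max(-20, -75) = -20
ab (MAX): max(-54, 93, 44) = 93
ac (MAX): max(25, 34) = 34
e (MIN): min(-20, 93, 34) = -20
ad (MAX): max(-67, -50) = -50
ae (MAX): max(41, -5, 88) = 88
af (MAX): max(-29, 7) = 7
f (MIN): min(-50, 88, 7) = -50
ag (MAX): max(62, -72) = 62
ah (MAX): max(-94, -49, -87) = -49
aj (MAX): max(37, 93, 35) = 93
g (MIN): min(62, -49, 93) = -49
M2 (MAX): max(-20, -50, -49) = -20
ak (MAX): max(14, 77) = 77
am (MAX): max(-41, -97) = -41
h (MIN): min(77, -41) = -41
an (MAX): max(-27, 97) = 97
ap (MAX): max(86, 49) = 86
aq (MAX): max(29, -25) = 29
j (MIN): min(97, 86, 29) = 29
ar (MAX): max(71, 0) = 71
as (MAX): max(-92, 60, 56) = 60
at (MAX): max(50, -38, -62) = 50
k (MIN): min(71, 60, 50) = 50
M3 (MAX): max(-41, 29, 50) = 50
au (MAX): max(21, 85, 26) = 85
av (MAX): max(74, -19) = 74
m (MIN): min(85, 74) = 74
aw (MAX): max(53, 88) = 88
ax (MAX): max(-58, 99) = 99
n (MIN): min(88, 99) = 88
M4 (MAX): max(74, 88) = 88
start (MIN): min(56, -20, 50, 88) = -20

-20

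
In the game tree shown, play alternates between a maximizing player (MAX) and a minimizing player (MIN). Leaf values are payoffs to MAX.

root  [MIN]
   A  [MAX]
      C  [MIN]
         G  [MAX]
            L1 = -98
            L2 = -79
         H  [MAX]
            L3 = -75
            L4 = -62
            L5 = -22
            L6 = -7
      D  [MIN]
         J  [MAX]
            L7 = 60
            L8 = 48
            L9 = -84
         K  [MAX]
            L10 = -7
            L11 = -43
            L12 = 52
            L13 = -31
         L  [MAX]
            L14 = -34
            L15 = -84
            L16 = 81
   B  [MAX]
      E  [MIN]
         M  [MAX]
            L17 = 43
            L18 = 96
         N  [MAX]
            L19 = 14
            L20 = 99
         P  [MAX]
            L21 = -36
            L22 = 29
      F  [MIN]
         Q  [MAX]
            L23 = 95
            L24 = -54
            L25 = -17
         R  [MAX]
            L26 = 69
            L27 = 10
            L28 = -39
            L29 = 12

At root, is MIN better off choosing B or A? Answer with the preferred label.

A

M (MAX): max(43, 96) = 96
N (MAX): max(14, 99) = 99
P (MAX): max(-36, 29) = 29
E (MIN): min(96, 99, 29) = 29
Q (MAX): max(95, -54, -17) = 95
R (MAX): max(69, 10, -39, 12) = 69
F (MIN): min(95, 69) = 69
B (MAX): max(29, 69) = 69
G (MAX): max(-98, -79) = -79
H (MAX): max(-75, -62, -22, -7) = -7
C (MIN): min(-79, -7) = -79
J (MAX): max(60, 48, -84) = 60
K (MAX): max(-7, -43, 52, -31) = 52
L (MAX): max(-34, -84, 81) = 81
D (MIN): min(60, 52, 81) = 52
A (MAX): max(-79, 52) = 52
MIN prefers the lower value; B=69, A=52. A is better since 52 < 69.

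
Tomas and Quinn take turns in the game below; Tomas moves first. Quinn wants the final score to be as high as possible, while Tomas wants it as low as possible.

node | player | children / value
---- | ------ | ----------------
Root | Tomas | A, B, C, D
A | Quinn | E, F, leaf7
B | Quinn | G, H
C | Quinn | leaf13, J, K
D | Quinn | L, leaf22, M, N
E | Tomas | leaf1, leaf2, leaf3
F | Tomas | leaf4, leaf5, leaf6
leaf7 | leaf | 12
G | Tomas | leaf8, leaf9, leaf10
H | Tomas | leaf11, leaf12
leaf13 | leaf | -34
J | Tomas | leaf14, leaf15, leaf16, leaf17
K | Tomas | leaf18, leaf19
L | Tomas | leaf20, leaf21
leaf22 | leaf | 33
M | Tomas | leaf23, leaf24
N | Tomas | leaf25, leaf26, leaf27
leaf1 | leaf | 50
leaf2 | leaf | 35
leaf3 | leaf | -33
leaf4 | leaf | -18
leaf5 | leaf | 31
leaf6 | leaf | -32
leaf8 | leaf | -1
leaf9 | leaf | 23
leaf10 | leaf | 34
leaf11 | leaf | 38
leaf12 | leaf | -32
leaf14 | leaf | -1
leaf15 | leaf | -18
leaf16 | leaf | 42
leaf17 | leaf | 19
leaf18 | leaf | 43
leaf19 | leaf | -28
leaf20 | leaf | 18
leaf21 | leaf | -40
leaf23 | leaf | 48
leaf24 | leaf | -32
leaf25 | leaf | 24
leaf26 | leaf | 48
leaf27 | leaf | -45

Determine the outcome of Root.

E (Tomas): min(50, 35, -33) = -33
F (Tomas): min(-18, 31, -32) = -32
A (Quinn): max(-33, -32, 12) = 12
G (Tomas): min(-1, 23, 34) = -1
H (Tomas): min(38, -32) = -32
B (Quinn): max(-1, -32) = -1
J (Tomas): min(-1, -18, 42, 19) = -18
K (Tomas): min(43, -28) = -28
C (Quinn): max(-34, -18, -28) = -18
L (Tomas): min(18, -40) = -40
M (Tomas): min(48, -32) = -32
N (Tomas): min(24, 48, -45) = -45
D (Quinn): max(-40, 33, -32, -45) = 33
Root (Tomas): min(12, -1, -18, 33) = -18

-18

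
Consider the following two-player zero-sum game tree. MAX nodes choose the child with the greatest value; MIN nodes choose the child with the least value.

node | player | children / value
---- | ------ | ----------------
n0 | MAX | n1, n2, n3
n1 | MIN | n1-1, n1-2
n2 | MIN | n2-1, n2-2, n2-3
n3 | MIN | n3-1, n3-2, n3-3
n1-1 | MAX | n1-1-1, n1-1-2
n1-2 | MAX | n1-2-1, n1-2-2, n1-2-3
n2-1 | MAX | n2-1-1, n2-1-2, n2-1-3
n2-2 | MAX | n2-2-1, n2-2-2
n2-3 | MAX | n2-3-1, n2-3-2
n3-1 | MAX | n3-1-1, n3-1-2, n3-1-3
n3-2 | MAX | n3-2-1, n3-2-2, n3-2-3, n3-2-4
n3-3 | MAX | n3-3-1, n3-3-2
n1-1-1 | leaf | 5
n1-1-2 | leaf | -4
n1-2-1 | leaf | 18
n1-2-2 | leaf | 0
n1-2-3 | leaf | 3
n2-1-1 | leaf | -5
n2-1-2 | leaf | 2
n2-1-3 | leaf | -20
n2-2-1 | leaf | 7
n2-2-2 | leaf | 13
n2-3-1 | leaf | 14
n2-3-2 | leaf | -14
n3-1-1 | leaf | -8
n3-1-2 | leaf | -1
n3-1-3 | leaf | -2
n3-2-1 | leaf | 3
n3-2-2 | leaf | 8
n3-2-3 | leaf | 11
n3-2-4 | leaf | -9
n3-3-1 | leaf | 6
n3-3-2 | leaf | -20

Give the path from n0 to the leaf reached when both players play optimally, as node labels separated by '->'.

n0 -> n1 -> n1-1 -> n1-1-1

n1-1 (MAX): max(5, -4) = 5
n1-2 (MAX): max(18, 0, 3) = 18
n1 (MIN): min(5, 18) = 5
n2-1 (MAX): max(-5, 2, -20) = 2
n2-2 (MAX): max(7, 13) = 13
n2-3 (MAX): max(14, -14) = 14
n2 (MIN): min(2, 13, 14) = 2
n3-1 (MAX): max(-8, -1, -2) = -1
n3-2 (MAX): max(3, 8, 11, -9) = 11
n3-3 (MAX): max(6, -20) = 6
n3 (MIN): min(-1, 11, 6) = -1
n0 (MAX): max(5, 2, -1) = 5
At n0, MAX picks n1 (highest: 5).
At n1, MIN picks n1-1 (lowest: 5).
At n1-1, MAX picks n1-1-1 (highest: 5).
Terminal value 5.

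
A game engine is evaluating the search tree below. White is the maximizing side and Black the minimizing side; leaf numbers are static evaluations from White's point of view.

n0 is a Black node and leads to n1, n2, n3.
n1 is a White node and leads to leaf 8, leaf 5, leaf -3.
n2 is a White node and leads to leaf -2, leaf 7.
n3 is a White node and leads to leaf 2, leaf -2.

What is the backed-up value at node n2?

7

n2 (White): max(-2, 7) = 7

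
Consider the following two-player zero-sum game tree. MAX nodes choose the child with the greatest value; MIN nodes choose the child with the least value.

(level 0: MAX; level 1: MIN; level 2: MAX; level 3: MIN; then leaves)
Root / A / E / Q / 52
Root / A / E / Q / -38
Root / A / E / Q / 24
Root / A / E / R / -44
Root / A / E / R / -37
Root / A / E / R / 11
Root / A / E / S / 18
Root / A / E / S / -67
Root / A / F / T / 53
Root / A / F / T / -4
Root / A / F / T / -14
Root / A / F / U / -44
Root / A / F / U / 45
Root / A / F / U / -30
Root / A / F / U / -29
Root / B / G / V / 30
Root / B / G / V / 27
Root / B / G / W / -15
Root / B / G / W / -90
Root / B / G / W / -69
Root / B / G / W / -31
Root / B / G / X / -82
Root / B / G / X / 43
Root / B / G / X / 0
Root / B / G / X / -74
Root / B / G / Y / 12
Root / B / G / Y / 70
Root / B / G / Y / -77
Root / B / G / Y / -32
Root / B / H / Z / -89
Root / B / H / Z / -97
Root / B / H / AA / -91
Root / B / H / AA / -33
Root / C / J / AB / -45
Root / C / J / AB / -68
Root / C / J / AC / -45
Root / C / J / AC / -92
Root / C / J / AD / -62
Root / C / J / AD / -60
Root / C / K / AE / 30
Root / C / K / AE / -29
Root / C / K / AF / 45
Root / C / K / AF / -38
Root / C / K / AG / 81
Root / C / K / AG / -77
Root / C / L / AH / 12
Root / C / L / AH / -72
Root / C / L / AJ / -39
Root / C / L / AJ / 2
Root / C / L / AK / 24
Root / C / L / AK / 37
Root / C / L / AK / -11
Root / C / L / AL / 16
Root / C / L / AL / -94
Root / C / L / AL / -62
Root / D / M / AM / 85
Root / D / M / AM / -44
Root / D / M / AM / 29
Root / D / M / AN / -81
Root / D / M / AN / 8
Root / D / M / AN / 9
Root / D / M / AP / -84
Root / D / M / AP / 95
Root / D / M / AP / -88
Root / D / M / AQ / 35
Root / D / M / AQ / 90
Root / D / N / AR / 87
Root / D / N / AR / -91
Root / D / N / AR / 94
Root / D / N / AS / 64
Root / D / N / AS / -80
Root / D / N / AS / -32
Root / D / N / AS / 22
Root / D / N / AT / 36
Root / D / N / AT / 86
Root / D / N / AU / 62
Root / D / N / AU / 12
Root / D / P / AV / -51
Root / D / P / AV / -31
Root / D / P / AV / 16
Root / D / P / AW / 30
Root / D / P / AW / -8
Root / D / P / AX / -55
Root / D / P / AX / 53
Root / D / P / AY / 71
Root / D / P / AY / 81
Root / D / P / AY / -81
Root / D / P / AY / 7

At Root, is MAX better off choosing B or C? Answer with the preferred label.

C

V (MIN): min(30, 27) = 27
W (MIN): min(-15, -90, -69, -31) = -90
X (MIN): min(-82, 43, 0, -74) = -82
Y (MIN): min(12, 70, -77, -32) = -77
G (MAX): max(27, -90, -82, -77) = 27
Z (MIN): min(-89, -97) = -97
AA (MIN): min(-91, -33) = -91
H (MAX): max(-97, -91) = -91
B (MIN): min(27, -91) = -91
AB (MIN): min(-45, -68) = -68
AC (MIN): min(-45, -92) = -92
AD (MIN): min(-62, -60) = -62
J (MAX): max(-68, -92, -62) = -62
AE (MIN): min(30, -29) = -29
AF (MIN): min(45, -38) = -38
AG (MIN): min(81, -77) = -77
K (MAX): max(-29, -38, -77) = -29
AH (MIN): min(12, -72) = -72
AJ (MIN): min(-39, 2) = -39
AK (MIN): min(24, 37, -11) = -11
AL (MIN): min(16, -94, -62) = -94
L (MAX): max(-72, -39, -11, -94) = -11
C (MIN): min(-62, -29, -11) = -62
MAX prefers the higher value; B=-91, C=-62. C is better since -62 > -91.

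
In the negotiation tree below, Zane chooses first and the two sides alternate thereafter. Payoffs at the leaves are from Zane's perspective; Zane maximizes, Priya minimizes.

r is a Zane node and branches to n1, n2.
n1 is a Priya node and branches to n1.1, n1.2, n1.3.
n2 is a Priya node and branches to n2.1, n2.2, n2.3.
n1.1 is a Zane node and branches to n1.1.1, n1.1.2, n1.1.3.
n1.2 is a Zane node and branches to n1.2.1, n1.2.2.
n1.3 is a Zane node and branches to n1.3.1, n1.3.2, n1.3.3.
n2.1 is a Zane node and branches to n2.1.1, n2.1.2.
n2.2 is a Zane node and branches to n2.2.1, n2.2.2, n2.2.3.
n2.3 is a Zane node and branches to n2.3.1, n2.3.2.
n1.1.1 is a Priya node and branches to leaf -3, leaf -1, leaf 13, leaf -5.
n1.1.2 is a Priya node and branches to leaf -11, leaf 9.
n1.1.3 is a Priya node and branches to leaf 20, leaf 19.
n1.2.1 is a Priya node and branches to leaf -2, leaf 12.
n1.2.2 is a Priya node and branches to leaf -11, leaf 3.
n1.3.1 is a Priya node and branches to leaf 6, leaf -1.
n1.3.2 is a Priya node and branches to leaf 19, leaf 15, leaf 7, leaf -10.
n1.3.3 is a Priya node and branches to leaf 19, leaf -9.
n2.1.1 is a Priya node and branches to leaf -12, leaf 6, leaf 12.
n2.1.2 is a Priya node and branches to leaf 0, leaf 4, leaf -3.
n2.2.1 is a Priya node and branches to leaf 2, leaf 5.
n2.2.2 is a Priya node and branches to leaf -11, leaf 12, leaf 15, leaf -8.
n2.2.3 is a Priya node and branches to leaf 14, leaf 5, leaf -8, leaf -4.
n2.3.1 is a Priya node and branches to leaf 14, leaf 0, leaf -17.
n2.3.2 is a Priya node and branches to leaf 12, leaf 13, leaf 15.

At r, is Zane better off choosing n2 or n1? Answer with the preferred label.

n1

n2.1.1 (Priya): min(-12, 6, 12) = -12
n2.1.2 (Priya): min(0, 4, -3) = -3
n2.1 (Zane): max(-12, -3) = -3
n2.2.1 (Priya): min(2, 5) = 2
n2.2.2 (Priya): min(-11, 12, 15, -8) = -11
n2.2.3 (Priya): min(14, 5, -8, -4) = -8
n2.2 (Zane): max(2, -11, -8) = 2
n2.3.1 (Priya): min(14, 0, -17) = -17
n2.3.2 (Priya): min(12, 13, 15) = 12
n2.3 (Zane): max(-17, 12) = 12
n2 (Priya): min(-3, 2, 12) = -3
n1.1.1 (Priya): min(-3, -1, 13, -5) = -5
n1.1.2 (Priya): min(-11, 9) = -11
n1.1.3 (Priya): min(20, 19) = 19
n1.1 (Zane): max(-5, -11, 19) = 19
n1.2.1 (Priya): min(-2, 12) = -2
n1.2.2 (Priya): min(-11, 3) = -11
n1.2 (Zane): max(-2, -11) = -2
n1.3.1 (Priya): min(6, -1) = -1
n1.3.2 (Priya): min(19, 15, 7, -10) = -10
n1.3.3 (Priya): min(19, -9) = -9
n1.3 (Zane): max(-1, -10, -9) = -1
n1 (Priya): min(19, -2, -1) = -2
Zane prefers the higher value; n2=-3, n1=-2. n1 is better since -2 > -3.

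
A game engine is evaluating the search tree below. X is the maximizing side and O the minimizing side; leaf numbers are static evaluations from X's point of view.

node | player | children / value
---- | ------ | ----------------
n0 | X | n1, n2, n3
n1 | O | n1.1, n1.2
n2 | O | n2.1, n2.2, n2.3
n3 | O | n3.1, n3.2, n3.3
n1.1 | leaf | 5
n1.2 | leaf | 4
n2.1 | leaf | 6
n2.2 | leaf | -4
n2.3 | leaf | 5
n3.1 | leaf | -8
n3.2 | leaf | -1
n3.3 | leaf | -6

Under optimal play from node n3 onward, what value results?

-8

n3 (O): min(-8, -1, -6) = -8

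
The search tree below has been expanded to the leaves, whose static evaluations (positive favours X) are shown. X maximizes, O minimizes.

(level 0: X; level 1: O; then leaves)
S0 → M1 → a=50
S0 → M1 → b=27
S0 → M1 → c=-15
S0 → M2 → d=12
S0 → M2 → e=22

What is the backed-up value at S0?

M1 (O): min(50, 27, -15) = -15
M2 (O): min(12, 22) = 12
S0 (X): max(-15, 12) = 12

12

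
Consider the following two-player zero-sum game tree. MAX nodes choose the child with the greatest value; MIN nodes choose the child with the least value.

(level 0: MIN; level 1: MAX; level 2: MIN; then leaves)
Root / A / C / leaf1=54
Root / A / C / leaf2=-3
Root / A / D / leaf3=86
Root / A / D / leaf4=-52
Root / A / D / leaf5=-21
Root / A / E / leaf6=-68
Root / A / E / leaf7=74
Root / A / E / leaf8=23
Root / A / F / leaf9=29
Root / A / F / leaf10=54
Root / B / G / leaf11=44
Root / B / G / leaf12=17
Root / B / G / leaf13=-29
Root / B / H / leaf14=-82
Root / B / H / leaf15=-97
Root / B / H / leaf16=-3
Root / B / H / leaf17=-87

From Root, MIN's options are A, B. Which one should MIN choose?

B

C (MIN): min(54, -3) = -3
D (MIN): min(86, -52, -21) = -52
E (MIN): min(-68, 74, 23) = -68
F (MIN): min(29, 54) = 29
A (MAX): max(-3, -52, -68, 29) = 29
G (MIN): min(44, 17, -29) = -29
H (MIN): min(-82, -97, -3, -87) = -97
B (MAX): max(-29, -97) = -29
Root (MIN): min(29, -29) = -29
MIN at Root wants the lowest of {A=29, B=-29}, so chooses B.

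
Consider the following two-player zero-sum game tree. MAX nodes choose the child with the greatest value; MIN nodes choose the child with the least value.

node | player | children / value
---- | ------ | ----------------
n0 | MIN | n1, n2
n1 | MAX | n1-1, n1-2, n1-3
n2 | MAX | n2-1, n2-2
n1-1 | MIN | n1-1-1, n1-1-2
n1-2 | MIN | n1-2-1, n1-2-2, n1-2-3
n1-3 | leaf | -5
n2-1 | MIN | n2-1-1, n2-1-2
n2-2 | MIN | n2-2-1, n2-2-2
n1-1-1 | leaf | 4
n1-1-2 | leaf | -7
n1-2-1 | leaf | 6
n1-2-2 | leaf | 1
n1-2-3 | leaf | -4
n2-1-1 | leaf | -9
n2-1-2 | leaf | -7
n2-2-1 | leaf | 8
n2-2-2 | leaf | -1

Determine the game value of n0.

n1-1 (MIN): min(4, -7) = -7
n1-2 (MIN): min(6, 1, -4) = -4
n1 (MAX): max(-7, -4, -5) = -4
n2-1 (MIN): min(-9, -7) = -9
n2-2 (MIN): min(8, -1) = -1
n2 (MAX): max(-9, -1) = -1
n0 (MIN): min(-4, -1) = -4

-4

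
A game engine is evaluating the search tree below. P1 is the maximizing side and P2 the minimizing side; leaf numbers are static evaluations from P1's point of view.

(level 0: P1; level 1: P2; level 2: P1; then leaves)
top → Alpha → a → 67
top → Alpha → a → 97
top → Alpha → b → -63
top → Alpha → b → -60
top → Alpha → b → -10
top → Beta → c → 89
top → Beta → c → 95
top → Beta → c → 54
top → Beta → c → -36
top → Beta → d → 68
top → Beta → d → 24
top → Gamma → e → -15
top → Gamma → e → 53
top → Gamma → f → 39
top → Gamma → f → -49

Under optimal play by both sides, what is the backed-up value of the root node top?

a (P1): max(67, 97) = 97
b (P1): max(-63, -60, -10) = -10
Alpha (P2): min(97, -10) = -10
c (P1): max(89, 95, 54, -36) = 95
d (P1): max(68, 24) = 68
Beta (P2): min(95, 68) = 68
e (P1): max(-15, 53) = 53
f (P1): max(39, -49) = 39
Gamma (P2): min(53, 39) = 39
top (P1): max(-10, 68, 39) = 68

68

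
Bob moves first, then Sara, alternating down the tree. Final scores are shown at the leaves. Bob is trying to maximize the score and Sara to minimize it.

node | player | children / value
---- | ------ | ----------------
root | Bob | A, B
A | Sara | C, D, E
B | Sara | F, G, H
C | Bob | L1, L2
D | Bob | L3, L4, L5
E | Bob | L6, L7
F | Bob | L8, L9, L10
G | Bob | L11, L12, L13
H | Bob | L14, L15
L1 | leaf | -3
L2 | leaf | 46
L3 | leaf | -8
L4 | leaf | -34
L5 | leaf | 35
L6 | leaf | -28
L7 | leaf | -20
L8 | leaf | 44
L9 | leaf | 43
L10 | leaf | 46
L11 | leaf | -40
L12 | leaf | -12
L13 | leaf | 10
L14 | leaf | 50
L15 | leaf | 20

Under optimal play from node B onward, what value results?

10

F (Bob): max(44, 43, 46) = 46
G (Bob): max(-40, -12, 10) = 10
H (Bob): max(50, 20) = 50
B (Sara): min(46, 10, 50) = 10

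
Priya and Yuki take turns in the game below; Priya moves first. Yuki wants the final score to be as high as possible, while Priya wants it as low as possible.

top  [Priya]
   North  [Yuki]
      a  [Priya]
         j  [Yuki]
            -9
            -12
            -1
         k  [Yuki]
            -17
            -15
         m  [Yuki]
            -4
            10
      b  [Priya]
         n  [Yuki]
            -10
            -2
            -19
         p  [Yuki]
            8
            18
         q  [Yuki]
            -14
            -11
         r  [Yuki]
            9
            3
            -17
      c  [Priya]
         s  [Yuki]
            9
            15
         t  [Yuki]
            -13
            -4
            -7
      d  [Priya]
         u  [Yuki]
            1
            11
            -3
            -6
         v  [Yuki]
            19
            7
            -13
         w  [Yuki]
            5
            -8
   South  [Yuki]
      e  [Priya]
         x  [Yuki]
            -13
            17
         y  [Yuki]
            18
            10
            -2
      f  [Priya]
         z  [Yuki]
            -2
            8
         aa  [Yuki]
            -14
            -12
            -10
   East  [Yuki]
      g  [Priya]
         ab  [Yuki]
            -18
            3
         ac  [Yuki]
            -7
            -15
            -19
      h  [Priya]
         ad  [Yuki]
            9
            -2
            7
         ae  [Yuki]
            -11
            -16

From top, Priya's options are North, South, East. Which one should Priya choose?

j (Yuki): max(-9, -12, -1) = -1
k (Yuki): max(-17, -15) = -15
m (Yuki): max(-4, 10) = 10
a (Priya): min(-1, -15, 10) = -15
n (Yuki): max(-10, -2, -19) = -2
p (Yuki): max(8, 18) = 18
q (Yuki): max(-14, -11) = -11
r (Yuki): max(9, 3, -17) = 9
b (Priya): min(-2, 18, -11, 9) = -11
s (Yuki): max(9, 15) = 15
t (Yuki): max(-13, -4, -7) = -4
c (Priya): min(15, -4) = -4
u (Yuki): max(1, 11, -3, -6) = 11
v (Yuki): max(19, 7, -13) = 19
w (Yuki): max(5, -8) = 5
d (Priya): min(11, 19, 5) = 5
North (Yuki): max(-15, -11, -4, 5) = 5
x (Yuki): max(-13, 17) = 17
y (Yuki): max(18, 10, -2) = 18
e (Priya): min(17, 18) = 17
z (Yuki): max(-2, 8) = 8
aa (Yuki): max(-14, -12, -10) = -10
f (Priya): min(8, -10) = -10
South (Yuki): max(17, -10) = 17
ab (Yuki): max(-18, 3) = 3
ac (Yuki): max(-7, -15, -19) = -7
g (Priya): min(3, -7) = -7
ad (Yuki): max(9, -2, 7) = 9
ae (Yuki): max(-11, -16) = -11
h (Priya): min(9, -11) = -11
East (Yuki): max(-7, -11) = -7
top (Priya): min(5, 17, -7) = -7
Priya at top wants the lowest of {North=5, South=17, East=-7}, so chooses East.

East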